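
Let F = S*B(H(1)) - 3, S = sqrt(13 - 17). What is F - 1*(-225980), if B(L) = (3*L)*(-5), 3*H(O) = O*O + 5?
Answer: 225977 - 60*I ≈ 2.2598e+5 - 60.0*I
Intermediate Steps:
S = 2*I (S = sqrt(-4) = 2*I ≈ 2.0*I)
H(O) = 5/3 + O**2/3 (H(O) = (O*O + 5)/3 = (O**2 + 5)/3 = (5 + O**2)/3 = 5/3 + O**2/3)
B(L) = -15*L
F = -3 - 60*I (F = (2*I)*(-15*(5/3 + (1/3)*1**2)) - 3 = (2*I)*(-15*(5/3 + (1/3)*1)) - 3 = (2*I)*(-15*(5/3 + 1/3)) - 3 = (2*I)*(-15*2) - 3 = (2*I)*(-30) - 3 = -60*I - 3 = -3 - 60*I ≈ -3.0 - 60.0*I)
F - 1*(-225980) = (-3 - 60*I) - 1*(-225980) = (-3 - 60*I) + 225980 = 225977 - 60*I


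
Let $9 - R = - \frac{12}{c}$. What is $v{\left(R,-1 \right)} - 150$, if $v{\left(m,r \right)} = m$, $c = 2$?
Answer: $-135$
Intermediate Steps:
$R = 15$ ($R = 9 - - \frac{12}{2} = 9 - \left(-12\right) \frac{1}{2} = 9 - -6 = 9 + 6 = 15$)
$v{\left(R,-1 \right)} - 150 = 15 - 150 = -135$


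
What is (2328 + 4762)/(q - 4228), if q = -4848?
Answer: -3545/4538 ≈ -0.78118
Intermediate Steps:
(2328 + 4762)/(q - 4228) = (2328 + 4762)/(-4848 - 4228) = 7090/(-9076) = 7090*(-1/9076) = -3545/4538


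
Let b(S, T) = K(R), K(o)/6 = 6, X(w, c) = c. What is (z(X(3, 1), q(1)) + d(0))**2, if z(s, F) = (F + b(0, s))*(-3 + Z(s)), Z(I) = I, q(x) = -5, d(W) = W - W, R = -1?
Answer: 3844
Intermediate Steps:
d(W) = 0
K(o) = 36 (K(o) = 6*6 = 36)
b(S, T) = 36
z(s, F) = (-3 + s)*(36 + F) (z(s, F) = (F + 36)*(-3 + s) = (36 + F)*(-3 + s) = (-3 + s)*(36 + F))
(z(X(3, 1), q(1)) + d(0))**2 = ((-108 - 3*(-5) + 36*1 - 5*1) + 0)**2 = ((-108 + 15 + 36 - 5) + 0)**2 = (-62 + 0)**2 = (-62)**2 = 3844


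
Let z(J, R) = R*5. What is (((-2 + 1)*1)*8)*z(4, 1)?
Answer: -40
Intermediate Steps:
z(J, R) = 5*R
(((-2 + 1)*1)*8)*z(4, 1) = (((-2 + 1)*1)*8)*(5*1) = (-1*1*8)*5 = -1*8*5 = -8*5 = -40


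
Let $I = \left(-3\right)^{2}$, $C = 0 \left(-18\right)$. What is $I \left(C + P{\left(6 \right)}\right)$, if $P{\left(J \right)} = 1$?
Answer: $9$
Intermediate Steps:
$C = 0$
$I = 9$
$I \left(C + P{\left(6 \right)}\right) = 9 \left(0 + 1\right) = 9 \cdot 1 = 9$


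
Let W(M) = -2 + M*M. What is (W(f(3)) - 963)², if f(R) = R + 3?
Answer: 863041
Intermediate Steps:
f(R) = 3 + R
W(M) = -2 + M²
(W(f(3)) - 963)² = ((-2 + (3 + 3)²) - 963)² = ((-2 + 6²) - 963)² = ((-2 + 36) - 963)² = (34 - 963)² = (-929)² = 863041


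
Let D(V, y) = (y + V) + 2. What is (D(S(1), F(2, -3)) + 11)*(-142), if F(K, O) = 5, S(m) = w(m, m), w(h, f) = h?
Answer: -2698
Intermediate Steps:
S(m) = m
D(V, y) = 2 + V + y (D(V, y) = (V + y) + 2 = 2 + V + y)
(D(S(1), F(2, -3)) + 11)*(-142) = ((2 + 1 + 5) + 11)*(-142) = (8 + 11)*(-142) = 19*(-142) = -2698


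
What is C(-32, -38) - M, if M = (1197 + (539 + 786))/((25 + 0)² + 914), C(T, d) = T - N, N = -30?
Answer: -5600/1539 ≈ -3.6387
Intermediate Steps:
C(T, d) = 30 + T (C(T, d) = T - 1*(-30) = T + 30 = 30 + T)
M = 2522/1539 (M = (1197 + 1325)/(25² + 914) = 2522/(625 + 914) = 2522/1539 ≈ 1.6387)
C(-32, -38) - M = (30 - 32) - 1*2522/1539 = -2 - 2522/1539 = -5600/1539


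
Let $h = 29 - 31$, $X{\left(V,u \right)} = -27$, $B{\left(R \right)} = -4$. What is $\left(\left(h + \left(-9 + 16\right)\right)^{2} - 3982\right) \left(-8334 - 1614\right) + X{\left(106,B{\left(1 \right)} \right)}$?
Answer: $39364209$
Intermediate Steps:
$h = -2$ ($h = 29 - 31 = -2$)
$\left(\left(h + \left(-9 + 16\right)\right)^{2} - 3982\right) \left(-8334 - 1614\right) + X{\left(106,B{\left(1 \right)} \right)} = \left(\left(-2 + \left(-9 + 16\right)\right)^{2} - 3982\right) \left(-8334 - 1614\right) - 27 = \left(\left(-2 + 7\right)^{2} - 3982\right) \left(-9948\right) - 27 = \left(5^{2} - 3982\right) \left(-9948\right) - 27 = \left(25 - 3982\right) \left(-9948\right) - 27 = \left(-3957\right) \left(-9948\right) - 27 = 39364236 - 27 = 39364209$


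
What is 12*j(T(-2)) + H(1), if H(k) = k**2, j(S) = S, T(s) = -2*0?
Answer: 1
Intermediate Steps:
T(s) = 0
12*j(T(-2)) + H(1) = 12*0 + 1**2 = 0 + 1 = 1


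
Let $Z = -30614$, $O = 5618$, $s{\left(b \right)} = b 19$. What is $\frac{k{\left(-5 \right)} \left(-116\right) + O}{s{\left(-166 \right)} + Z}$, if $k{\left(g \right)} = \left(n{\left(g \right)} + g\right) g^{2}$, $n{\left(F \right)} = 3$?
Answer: $- \frac{1903}{5628} \approx -0.33813$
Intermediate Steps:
$s{\left(b \right)} = 19 b$
$k{\left(g \right)} = g^{2} \left(3 + g\right)$ ($k{\left(g \right)} = \left(3 + g\right) g^{2} = g^{2} \left(3 + g\right)$)
$\frac{k{\left(-5 \right)} \left(-116\right) + O}{s{\left(-166 \right)} + Z} = \frac{\left(-5\right)^{2} \left(3 - 5\right) \left(-116\right) + 5618}{19 \left(-166\right) - 30614} = \frac{25 \left(-2\right) \left(-116\right) + 5618}{-3154 - 30614} = \frac{\left(-50\right) \left(-116\right) + 5618}{-33768} = \left(5800 + 5618\right) \left(- \frac{1}{33768}\right) = 11418 \left(- \frac{1}{33768}\right) = - \frac{1903}{5628}$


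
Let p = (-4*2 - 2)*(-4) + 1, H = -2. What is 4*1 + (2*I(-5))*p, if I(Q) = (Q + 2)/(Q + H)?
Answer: 274/7 ≈ 39.143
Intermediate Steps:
p = 41 (p = (-8 - 2)*(-4) + 1 = -10*(-4) + 1 = 40 + 1 = 41)
I(Q) = (2 + Q)/(-2 + Q) (I(Q) = (Q + 2)/(Q - 2) = (2 + Q)/(-2 + Q))
4*1 + (2*I(-5))*p = 4*1 + (2*((2 - 5)/(-2 - 5)))*41 = 4 + (2*(-3/(-7)))*41 = 4 + (2*(-⅐*(-3)))*41 = 4 + (2*(3/7))*41 = 4 + (6/7)*41 = 4 + 246/7 = 274/7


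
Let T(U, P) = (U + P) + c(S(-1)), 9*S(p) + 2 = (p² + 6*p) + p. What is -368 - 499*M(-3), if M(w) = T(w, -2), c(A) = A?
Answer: 23135/9 ≈ 2570.6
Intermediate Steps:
S(p) = -2/9 + p²/9 + 7*p/9 (S(p) = -2/9 + ((p² + 6*p) + p)/9 = -2/9 + (p² + 7*p)/9 = -2/9 + (p²/9 + 7*p/9) = -2/9 + p²/9 + 7*p/9)
T(U, P) = -8/9 + P + U (T(U, P) = (U + P) + (-2/9 + (⅑)*(-1)² + (7/9)*(-1)) = (P + U) + (-2/9 + (⅑)*1 - 7/9) = (P + U) + (-2/9 + ⅑ - 7/9) = (P + U) - 8/9 = -8/9 + P + U)
M(w) = -26/9 + w (M(w) = -8/9 - 2 + w = -26/9 + w)
-368 - 499*M(-3) = -368 - 499*(-26/9 - 3) = -368 - 499*(-53/9) = -368 + 26447/9 = 23135/9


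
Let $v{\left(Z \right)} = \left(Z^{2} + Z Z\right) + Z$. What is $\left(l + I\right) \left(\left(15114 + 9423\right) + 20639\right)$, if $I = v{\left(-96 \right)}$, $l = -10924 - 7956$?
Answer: $-24575744$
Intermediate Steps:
$l = -18880$
$v{\left(Z \right)} = Z + 2 Z^{2}$ ($v{\left(Z \right)} = \left(Z^{2} + Z^{2}\right) + Z = 2 Z^{2} + Z = Z + 2 Z^{2}$)
$I = 18336$ ($I = - 96 \left(1 + 2 \left(-96\right)\right) = - 96 \left(1 - 192\right) = \left(-96\right) \left(-191\right) = 18336$)
$\left(l + I\right) \left(\left(15114 + 9423\right) + 20639\right) = \left(-18880 + 18336\right) \left(\left(15114 + 9423\right) + 20639\right) = - 544 \left(24537 + 20639\right) = \left(-544\right) 45176 = -24575744$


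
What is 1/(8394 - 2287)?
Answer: 1/6107 ≈ 0.00016375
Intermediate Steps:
1/(8394 - 2287) = 1/6107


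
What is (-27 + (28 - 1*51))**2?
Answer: 2500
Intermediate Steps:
(-27 + (28 - 1*51))**2 = (-27 + (28 - 51))**2 = (-27 - 23)**2 = (-50)**2 = 2500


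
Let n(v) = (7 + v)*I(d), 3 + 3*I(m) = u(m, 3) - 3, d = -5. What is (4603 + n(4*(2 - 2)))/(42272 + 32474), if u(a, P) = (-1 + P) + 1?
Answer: 2298/37373 ≈ 0.061488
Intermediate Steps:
u(a, P) = P
I(m) = -1 (I(m) = -1 + (3 - 3)/3 = -1 + (1/3)*0 = -1 + 0 = -1)
n(v) = -7 - v (n(v) = (7 + v)*(-1) = -7 - v)
(4603 + n(4*(2 - 2)))/(42272 + 32474) = (4603 + (-7 - 4*(2 - 2)))/(42272 + 32474) = (4603 + (-7 - 4*0))/74746 = (4603 + (-7 - 1*0))*(1/74746) = (4603 + (-7 + 0))*(1/74746) = (4603 - 7)*(1/74746) = 4596*(1/74746) = 2298/37373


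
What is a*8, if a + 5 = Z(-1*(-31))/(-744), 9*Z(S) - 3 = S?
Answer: -33514/837 ≈ -40.041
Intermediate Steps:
Z(S) = ⅓ + S/9
a = -16757/3348 (a = -5 + (⅓ + (-1*(-31))/9)/(-744) = -5 + (⅓ + (⅑)*31)*(-1/744) = -5 + (⅓ + 31/9)*(-1/744) = -5 + (34/9)*(-1/744) = -5 - 17/3348 = -16757/3348 ≈ -5.0051)
a*8 = -16757/3348*8 = -33514/837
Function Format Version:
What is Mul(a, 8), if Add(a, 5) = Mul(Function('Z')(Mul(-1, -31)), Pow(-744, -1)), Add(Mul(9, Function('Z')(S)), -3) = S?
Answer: Rational(-33514, 837) ≈ -40.041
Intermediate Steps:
Function('Z')(S) = Add(Rational(1, 3), Mul(Rational(1, 9), S))
a = Rational(-16757, 3348) (a = Add(-5, Mul(Add(Rational(1, 3), Mul(Rational(1, 9), Mul(-1, -31))), Pow(-744, -1))) = Add(-5, Mul(Add(Rational(1, 3), Mul(Rational(1, 9), 31)), Rational(-1, 744))) = Add(-5, Mul(Add(Rational(1, 3), Rational(31, 9)), Rational(-1, 744))) = Add(-5, Mul(Rational(34, 9), Rational(-1, 744))) = Add(-5, Rational(-17, 3348)) = Rational(-16757, 3348) ≈ -5.0051)
Mul(a, 8) = Mul(Rational(-16757, 3348), 8) = Rational(-33514, 837)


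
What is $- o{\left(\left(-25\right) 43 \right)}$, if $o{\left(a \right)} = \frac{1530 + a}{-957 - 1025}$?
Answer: $\frac{455}{1982} \approx 0.22957$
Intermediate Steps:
$o{\left(a \right)} = - \frac{765}{991} - \frac{a}{1982}$ ($o{\left(a \right)} = \frac{1530 + a}{-1982} = \left(1530 + a\right) \left(- \frac{1}{1982}\right) = - \frac{765}{991} - \frac{a}{1982}$)
$- o{\left(\left(-25\right) 43 \right)} = - (- \frac{765}{991} - \frac{\left(-25\right) 43}{1982}) = - (- \frac{765}{991} - - \frac{1075}{1982}) = - (- \frac{765}{991} + \frac{1075}{1982}) = \left(-1\right) \left(- \frac{455}{1982}\right) = \frac{455}{1982}$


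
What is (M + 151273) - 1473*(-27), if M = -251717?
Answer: -60673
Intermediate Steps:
(M + 151273) - 1473*(-27) = (-251717 + 151273) - 1473*(-27) = -100444 + 39771 = -60673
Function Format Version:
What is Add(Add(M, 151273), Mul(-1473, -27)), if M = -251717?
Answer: -60673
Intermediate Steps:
Add(Add(M, 151273), Mul(-1473, -27)) = Add(Add(-251717, 151273), Mul(-1473, -27)) = Add(-100444, 39771) = -60673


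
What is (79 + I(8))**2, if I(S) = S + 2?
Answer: 7921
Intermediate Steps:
I(S) = 2 + S
(79 + I(8))**2 = (79 + (2 + 8))**2 = (79 + 10)**2 = 89**2 = 7921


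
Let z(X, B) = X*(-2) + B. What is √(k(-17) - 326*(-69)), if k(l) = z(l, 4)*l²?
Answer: 2*√8369 ≈ 182.96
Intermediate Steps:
z(X, B) = B - 2*X (z(X, B) = -2*X + B = B - 2*X)
k(l) = l²*(4 - 2*l) (k(l) = (4 - 2*l)*l² = l²*(4 - 2*l))
√(k(-17) - 326*(-69)) = √(2*(-17)²*(2 - 1*(-17)) - 326*(-69)) = √(2*289*(2 + 17) + 22494) = √(2*289*19 + 22494) = √(10982 + 22494) = √33476 = 2*√8369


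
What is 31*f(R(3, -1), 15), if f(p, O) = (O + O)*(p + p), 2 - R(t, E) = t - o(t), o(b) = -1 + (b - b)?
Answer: -3720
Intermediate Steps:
o(b) = -1 (o(b) = -1 + 0 = -1)
R(t, E) = 1 - t (R(t, E) = 2 - (t - 1*(-1)) = 2 - (t + 1) = 2 - (1 + t) = 2 + (-1 - t) = 1 - t)
f(p, O) = 4*O*p (f(p, O) = (2*O)*(2*p) = 4*O*p)
31*f(R(3, -1), 15) = 31*(4*15*(1 - 1*3)) = 31*(4*15*(1 - 3)) = 31*(4*15*(-2)) = 31*(-120) = -3720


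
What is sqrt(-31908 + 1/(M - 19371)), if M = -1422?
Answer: I*sqrt(13795387094685)/20793 ≈ 178.63*I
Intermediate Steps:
sqrt(-31908 + 1/(M - 19371)) = sqrt(-31908 + 1/(-1422 - 19371)) = sqrt(-31908 + 1/(-20793)) = sqrt(-31908 - 1/20793) = sqrt(-663463045/20793) = I*sqrt(13795387094685)/20793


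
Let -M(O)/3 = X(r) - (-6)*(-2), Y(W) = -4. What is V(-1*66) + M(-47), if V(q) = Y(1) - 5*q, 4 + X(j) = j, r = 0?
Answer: 374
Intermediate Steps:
X(j) = -4 + j
M(O) = 48 (M(O) = -3*((-4 + 0) - (-6)*(-2)) = -3*(-4 - 1*12) = -3*(-4 - 12) = -3*(-16) = 48)
V(q) = -4 - 5*q
V(-1*66) + M(-47) = (-4 - (-5)*66) + 48 = (-4 - 5*(-66)) + 48 = (-4 + 330) + 48 = 326 + 48 = 374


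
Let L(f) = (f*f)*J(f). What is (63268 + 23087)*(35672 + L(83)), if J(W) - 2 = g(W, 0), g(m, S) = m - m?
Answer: 4270254750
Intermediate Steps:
g(m, S) = 0
J(W) = 2 (J(W) = 2 + 0 = 2)
L(f) = 2*f² (L(f) = (f*f)*2 = f²*2 = 2*f²)
(63268 + 23087)*(35672 + L(83)) = (63268 + 23087)*(35672 + 2*83²) = 86355*(35672 + 2*6889) = 86355*(35672 + 13778) = 86355*49450 = 4270254750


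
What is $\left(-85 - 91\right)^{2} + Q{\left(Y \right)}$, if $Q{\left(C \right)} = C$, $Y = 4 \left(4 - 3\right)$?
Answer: $30980$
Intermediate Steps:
$Y = 4$ ($Y = 4 \cdot 1 = 4$)
$\left(-85 - 91\right)^{2} + Q{\left(Y \right)} = \left(-85 - 91\right)^{2} + 4 = \left(-176\right)^{2} + 4 = 30976 + 4 = 30980$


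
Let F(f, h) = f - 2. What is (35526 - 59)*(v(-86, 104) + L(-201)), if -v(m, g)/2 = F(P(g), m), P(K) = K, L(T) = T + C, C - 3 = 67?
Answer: -11881445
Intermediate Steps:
C = 70 (C = 3 + 67 = 70)
L(T) = 70 + T (L(T) = T + 70 = 70 + T)
F(f, h) = -2 + f
v(m, g) = 4 - 2*g (v(m, g) = -2*(-2 + g) = 4 - 2*g)
(35526 - 59)*(v(-86, 104) + L(-201)) = (35526 - 59)*((4 - 2*104) + (70 - 201)) = 35467*((4 - 208) - 131) = 35467*(-204 - 131) = 35467*(-335) = -11881445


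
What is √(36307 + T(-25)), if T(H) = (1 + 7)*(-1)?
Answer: √36299 ≈ 190.52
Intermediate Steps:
T(H) = -8 (T(H) = 8*(-1) = -8)
√(36307 + T(-25)) = √(36307 - 8) = √36299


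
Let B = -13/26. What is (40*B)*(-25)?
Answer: 500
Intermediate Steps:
B = -1/2 (B = -13*1/26 = -1/2 ≈ -0.50000)
(40*B)*(-25) = (40*(-1/2))*(-25) = -20*(-25) = 500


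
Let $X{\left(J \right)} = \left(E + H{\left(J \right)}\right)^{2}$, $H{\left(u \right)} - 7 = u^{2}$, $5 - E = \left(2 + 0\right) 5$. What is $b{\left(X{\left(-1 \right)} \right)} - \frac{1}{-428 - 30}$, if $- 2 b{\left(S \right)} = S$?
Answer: $- \frac{1030}{229} \approx -4.4978$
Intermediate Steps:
$E = -5$ ($E = 5 - \left(2 + 0\right) 5 = 5 - 2 \cdot 5 = 5 - 10 = -5$)
$H{\left(u \right)} = 7 + u^{2}$
$X{\left(J \right)} = \left(2 + J^{2}\right)^{2}$ ($X{\left(J \right)} = \left(-5 + \left(7 + J^{2}\right)\right)^{2} = \left(2 + J^{2}\right)^{2}$)
$b{\left(S \right)} = - \frac{S}{2}$
$b{\left(X{\left(-1 \right)} \right)} - \frac{1}{-428 - 30} = - \frac{\left(2 + \left(-1\right)^{2}\right)^{2}}{2} - \frac{1}{-428 - 30} = - \frac{\left(2 + 1\right)^{2}}{2} - \frac{1}{-458} = - \frac{3^{2}}{2} - - \frac{1}{458} = \left(- \frac{1}{2}\right) 9 + \frac{1}{458} = - \frac{9}{2} + \frac{1}{458} = - \frac{1030}{229}$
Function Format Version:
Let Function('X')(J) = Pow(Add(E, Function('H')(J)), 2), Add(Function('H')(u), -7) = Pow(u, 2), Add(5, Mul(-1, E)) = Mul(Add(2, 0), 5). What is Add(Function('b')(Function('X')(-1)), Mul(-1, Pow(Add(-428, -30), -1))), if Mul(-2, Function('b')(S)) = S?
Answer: Rational(-1030, 229) ≈ -4.4978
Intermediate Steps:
E = -5 (E = Add(5, Mul(-1, Mul(Add(2, 0), 5))) = Add(5, Mul(-1, Mul(2, 5))) = Add(5, Mul(-1, 10)) = Add(5, -10) = -5)
Function('H')(u) = Add(7, Pow(u, 2))
Function('X')(J) = Pow(Add(2, Pow(J, 2)), 2) (Function('X')(J) = Pow(Add(-5, Add(7, Pow(J, 2))), 2) = Pow(Add(2, Pow(J, 2)), 2))
Function('b')(S) = Mul(Rational(-1, 2), S)
Add(Function('b')(Function('X')(-1)), Mul(-1, Pow(Add(-428, -30), -1))) = Add(Mul(Rational(-1, 2), Pow(Add(2, Pow(-1, 2)), 2)), Mul(-1, Pow(Add(-428, -30), -1))) = Add(Mul(Rational(-1, 2), Pow(Add(2, 1), 2)), Mul(-1, Pow(-458, -1))) = Add(Mul(Rational(-1, 2), Pow(3, 2)), Mul(-1, Rational(-1, 458))) = Add(Mul(Rational(-1, 2), 9), Rational(1, 458)) = Add(Rational(-9, 2), Rational(1, 458)) = Rational(-1030, 229)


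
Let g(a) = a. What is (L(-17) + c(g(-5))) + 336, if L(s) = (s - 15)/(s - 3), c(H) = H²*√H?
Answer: 1688/5 + 25*I*√5 ≈ 337.6 + 55.902*I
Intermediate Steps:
c(H) = H^(5/2)
L(s) = (-15 + s)/(-3 + s)
(L(-17) + c(g(-5))) + 336 = ((-15 - 17)/(-3 - 17) + (-5)^(5/2)) + 336 = (-32/(-20) + 25*I*√5) + 336 = (-1/20*(-32) + 25*I*√5) + 336 = (8/5 + 25*I*√5) + 336 = 1688/5 + 25*I*√5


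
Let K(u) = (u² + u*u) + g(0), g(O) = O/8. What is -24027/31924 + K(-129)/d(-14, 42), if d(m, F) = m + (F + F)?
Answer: 530406339/1117340 ≈ 474.70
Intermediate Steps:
d(m, F) = m + 2*F
g(O) = O/8 (g(O) = O*(⅛) = O/8)
K(u) = 2*u² (K(u) = (u² + u*u) + (⅛)*0 = (u² + u²) + 0 = 2*u² + 0 = 2*u²)
-24027/31924 + K(-129)/d(-14, 42) = -24027/31924 + (2*(-129)²)/(-14 + 2*42) = -24027*1/31924 + (2*16641)/(-14 + 84) = -24027/31924 + 33282/70 = -24027/31924 + 33282*(1/70) = -24027/31924 + 16641/35 = 530406339/1117340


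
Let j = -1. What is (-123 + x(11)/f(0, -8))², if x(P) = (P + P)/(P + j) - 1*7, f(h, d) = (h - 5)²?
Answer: 237129201/15625 ≈ 15176.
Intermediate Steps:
f(h, d) = (-5 + h)²
x(P) = -7 + 2*P/(-1 + P) (x(P) = (P + P)/(P - 1) - 1*7 = (2*P)/(-1 + P) - 7 = 2*P/(-1 + P) - 7 = -7 + 2*P/(-1 + P))
(-123 + x(11)/f(0, -8))² = (-123 + ((7 - 5*11)/(-1 + 11))/((-5 + 0)²))² = (-123 + ((7 - 55)/10)/((-5)²))² = (-123 + ((⅒)*(-48))/25)² = (-123 - 24/5*1/25)² = (-123 - 24/125)² = (-15399/125)² = 237129201/15625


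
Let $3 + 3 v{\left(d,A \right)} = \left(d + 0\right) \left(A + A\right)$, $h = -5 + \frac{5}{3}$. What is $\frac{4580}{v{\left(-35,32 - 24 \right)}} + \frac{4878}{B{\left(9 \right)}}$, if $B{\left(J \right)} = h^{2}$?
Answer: $\frac{11671413}{28150} \approx 414.62$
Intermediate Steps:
$h = - \frac{10}{3}$ ($h = -5 + 5 \cdot \frac{1}{3} = -5 + \frac{5}{3} = - \frac{10}{3} \approx -3.3333$)
$v{\left(d,A \right)} = -1 + \frac{2 A d}{3}$ ($v{\left(d,A \right)} = -1 + \frac{\left(d + 0\right) \left(A + A\right)}{3} = -1 + \frac{d 2 A}{3} = -1 + \frac{2 A d}{3}$)
$B{\left(J \right)} = \frac{100}{9}$ ($B{\left(J \right)} = \left(- \frac{10}{3}\right)^{2} = \frac{100}{9}$)
$\frac{4580}{v{\left(-35,32 - 24 \right)}} + \frac{4878}{B{\left(9 \right)}} = \frac{4580}{-1 + \frac{2}{3} \left(32 - 24\right) \left(-35\right)} + \frac{4878}{\frac{100}{9}} = \frac{4580}{-1 + \frac{2}{3} \left(32 - 24\right) \left(-35\right)} + 4878 \cdot \frac{9}{100} = \frac{4580}{-1 + \frac{2}{3} \cdot 8 \left(-35\right)} + \frac{21951}{50} = \frac{4580}{-1 - \frac{560}{3}} + \frac{21951}{50} = \frac{4580}{- \frac{563}{3}} + \frac{21951}{50} = 4580 \left(- \frac{3}{563}\right) + \frac{21951}{50} = - \frac{13740}{563} + \frac{21951}{50} = \frac{11671413}{28150}$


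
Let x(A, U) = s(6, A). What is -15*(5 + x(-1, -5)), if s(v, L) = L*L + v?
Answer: -180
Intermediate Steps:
s(v, L) = v + L**2 (s(v, L) = L**2 + v = v + L**2)
x(A, U) = 6 + A**2
-15*(5 + x(-1, -5)) = -15*(5 + (6 + (-1)**2)) = -15*(5 + (6 + 1)) = -15*(5 + 7) = -15*12 = -180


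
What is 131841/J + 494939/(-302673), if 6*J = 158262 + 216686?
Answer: 549508957/1158026898 ≈ 0.47452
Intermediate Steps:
J = 187474/3 (J = (158262 + 216686)/6 = (⅙)*374948 = 187474/3 ≈ 62491.)
131841/J + 494939/(-302673) = 131841/(187474/3) + 494939/(-302673) = 131841*(3/187474) + 494939*(-1/302673) = 395523/187474 - 494939/302673 = 549508957/1158026898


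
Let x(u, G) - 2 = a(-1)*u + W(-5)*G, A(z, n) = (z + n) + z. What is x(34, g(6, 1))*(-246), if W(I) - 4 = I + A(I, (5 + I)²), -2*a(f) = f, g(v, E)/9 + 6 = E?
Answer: -126444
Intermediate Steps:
g(v, E) = -54 + 9*E
a(f) = -f/2
A(z, n) = n + 2*z (A(z, n) = (n + z) + z = n + 2*z)
W(I) = 4 + (5 + I)² + 3*I (W(I) = 4 + (I + ((5 + I)² + 2*I)) = 4 + ((5 + I)² + 3*I) = 4 + (5 + I)² + 3*I)
x(u, G) = 2 + u/2 - 11*G (x(u, G) = 2 + ((-½*(-1))*u + (29 + (-5)² + 13*(-5))*G) = 2 + (u/2 + (29 + 25 - 65)*G) = 2 + (u/2 - 11*G) = 2 + u/2 - 11*G)
x(34, g(6, 1))*(-246) = (2 + (½)*34 - 11*(-54 + 9*1))*(-246) = (2 + 17 - 11*(-54 + 9))*(-246) = (2 + 17 - 11*(-45))*(-246) = (2 + 17 + 495)*(-246) = 514*(-246) = -126444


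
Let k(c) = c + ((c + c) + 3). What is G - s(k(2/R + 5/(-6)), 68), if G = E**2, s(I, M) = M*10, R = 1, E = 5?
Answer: -655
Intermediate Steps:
k(c) = 3 + 3*c (k(c) = c + (2*c + 3) = c + (3 + 2*c) = 3 + 3*c)
s(I, M) = 10*M
G = 25 (G = 5**2 = 25)
G - s(k(2/R + 5/(-6)), 68) = 25 - 10*68 = 25 - 1*680 = 25 - 680 = -655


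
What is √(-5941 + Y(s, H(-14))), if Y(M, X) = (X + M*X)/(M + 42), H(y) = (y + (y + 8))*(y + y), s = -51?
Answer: I*√25469/3 ≈ 53.197*I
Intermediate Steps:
H(y) = 2*y*(8 + 2*y) (H(y) = (y + (8 + y))*(2*y) = (8 + 2*y)*(2*y) = 2*y*(8 + 2*y))
Y(M, X) = (X + M*X)/(42 + M)
√(-5941 + Y(s, H(-14))) = √(-5941 + (4*(-14)*(4 - 14))*(1 - 51)/(42 - 51)) = √(-5941 + (4*(-14)*(-10))*(-50)/(-9)) = √(-5941 + 560*(-⅑)*(-50)) = √(-5941 + 28000/9) = √(-25469/9) = I*√25469/3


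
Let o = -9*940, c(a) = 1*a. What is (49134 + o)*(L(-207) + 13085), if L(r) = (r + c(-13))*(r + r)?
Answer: 4236807210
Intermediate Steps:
c(a) = a
o = -8460
L(r) = 2*r*(-13 + r) (L(r) = (r - 13)*(r + r) = (-13 + r)*(2*r) = 2*r*(-13 + r))
(49134 + o)*(L(-207) + 13085) = (49134 - 8460)*(2*(-207)*(-13 - 207) + 13085) = 40674*(2*(-207)*(-220) + 13085) = 40674*(91080 + 13085) = 40674*104165 = 4236807210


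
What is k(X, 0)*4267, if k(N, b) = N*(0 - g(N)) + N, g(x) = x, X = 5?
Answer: -85340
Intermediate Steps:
k(N, b) = N - N² (k(N, b) = N*(0 - N) + N = N*(-N) + N = -N² + N = N - N²)
k(X, 0)*4267 = (5*(1 - 1*5))*4267 = (5*(1 - 5))*4267 = (5*(-4))*4267 = -20*4267 = -85340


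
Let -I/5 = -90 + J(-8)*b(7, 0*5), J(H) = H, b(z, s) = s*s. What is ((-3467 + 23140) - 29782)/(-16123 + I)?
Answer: 10109/15673 ≈ 0.64499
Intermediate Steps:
b(z, s) = s²
I = 450 (I = -5*(-90 - 8*(0*5)²) = -5*(-90 - 8*0²) = -5*(-90 - 8*0) = -5*(-90 + 0) = -5*(-90) = 450)
((-3467 + 23140) - 29782)/(-16123 + I) = ((-3467 + 23140) - 29782)/(-16123 + 450) = (19673 - 29782)/(-15673) = -10109*(-1/15673) = 10109/15673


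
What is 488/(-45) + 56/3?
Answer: 352/45 ≈ 7.8222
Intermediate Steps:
488/(-45) + 56/3 = 488*(-1/45) + 56*(⅓) = -488/45 + 56/3 = 352/45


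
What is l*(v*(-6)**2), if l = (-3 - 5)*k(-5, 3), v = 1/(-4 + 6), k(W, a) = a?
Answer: -432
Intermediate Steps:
v = 1/2 ≈ 0.50000
l = -24 (l = (-3 - 5)*3 = -8*3 = -24)
l*(v*(-6)**2) = -12*(-6)**2 = -12*36 = -24*18 = -432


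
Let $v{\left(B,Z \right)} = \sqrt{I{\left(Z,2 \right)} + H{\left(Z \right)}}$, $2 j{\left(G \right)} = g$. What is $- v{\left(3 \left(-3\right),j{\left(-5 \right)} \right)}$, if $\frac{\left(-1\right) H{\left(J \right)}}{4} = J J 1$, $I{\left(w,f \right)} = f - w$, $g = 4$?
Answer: $- 4 i \approx - 4.0 i$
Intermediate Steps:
$H{\left(J \right)} = - 4 J^{2}$ ($H{\left(J \right)} = - 4 J J 1 = - 4 J^{2} \cdot 1 = - 4 J^{2}$)
$j{\left(G \right)} = 2$ ($j{\left(G \right)} = \frac{1}{2} \cdot 4 = 2$)
$v{\left(B,Z \right)} = \sqrt{2 - Z - 4 Z^{2}}$ ($v{\left(B,Z \right)} = \sqrt{\left(2 - Z\right) - 4 Z^{2}} = \sqrt{2 - Z - 4 Z^{2}}$)
$- v{\left(3 \left(-3\right),j{\left(-5 \right)} \right)} = - \sqrt{2 - 2 - 4 \cdot 2^{2}} = - \sqrt{2 - 2 - 16} = - \sqrt{-16} = - 4 i$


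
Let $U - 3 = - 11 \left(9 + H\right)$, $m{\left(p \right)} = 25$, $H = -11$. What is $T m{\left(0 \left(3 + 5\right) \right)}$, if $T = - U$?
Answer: $-625$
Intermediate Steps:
$U = 25$ ($U = 3 - 11 \left(9 - 11\right) = 3 - -22 = 3 + 22 = 25$)
$T = -25$ ($T = \left(-1\right) 25 = -25$)
$T m{\left(0 \left(3 + 5\right) \right)} = \left(-25\right) 25 = -625$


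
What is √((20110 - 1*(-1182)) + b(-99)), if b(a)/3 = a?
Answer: √20995 ≈ 144.90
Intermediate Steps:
b(a) = 3*a
√((20110 - 1*(-1182)) + b(-99)) = √((20110 - 1*(-1182)) + 3*(-99)) = √((20110 + 1182) - 297) = √(21292 - 297) = √20995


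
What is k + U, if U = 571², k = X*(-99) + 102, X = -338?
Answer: 359605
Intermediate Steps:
k = 33564 (k = -338*(-99) + 102 = 33462 + 102 = 33564)
U = 326041
k + U = 33564 + 326041 = 359605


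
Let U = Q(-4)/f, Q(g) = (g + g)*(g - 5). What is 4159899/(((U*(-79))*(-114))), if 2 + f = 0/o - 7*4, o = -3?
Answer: -2311055/12008 ≈ -192.46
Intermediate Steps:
Q(g) = 2*g*(-5 + g) (Q(g) = (2*g)*(-5 + g) = 2*g*(-5 + g))
f = -30 (f = -2 + (0/(-3) - 7*4) = -2 + (0*(-⅓) - 28) = -2 + (0 - 28) = -2 - 28 = -30)
U = -12/5 (U = (2*(-4)*(-5 - 4))/(-30) = (2*(-4)*(-9))*(-1/30) = 72*(-1/30) = -12/5 ≈ -2.4000)
4159899/(((U*(-79))*(-114))) = 4159899/((-12/5*(-79)*(-114))) = 4159899/(((948/5)*(-114))) = 4159899/(-108072/5) = 4159899*(-5/108072) = -2311055/12008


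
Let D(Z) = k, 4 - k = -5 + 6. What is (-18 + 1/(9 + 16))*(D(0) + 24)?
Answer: -12123/25 ≈ -484.92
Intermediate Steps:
k = 3 (k = 4 - (-5 + 6) = 4 - 1*1 = 4 - 1 = 3)
D(Z) = 3
(-18 + 1/(9 + 16))*(D(0) + 24) = (-18 + 1/(9 + 16))*(3 + 24) = (-18 + 1/25)*27 = -449/25*27 = -12123/25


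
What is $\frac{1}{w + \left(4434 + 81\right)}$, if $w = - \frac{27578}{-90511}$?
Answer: $\frac{90511}{408684743} \approx 0.00022147$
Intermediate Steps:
$w = \frac{27578}{90511}$ ($w = \left(-27578\right) \left(- \frac{1}{90511}\right) = \frac{27578}{90511} \approx 0.30469$)
$\frac{1}{w + \left(4434 + 81\right)} = \frac{1}{\frac{27578}{90511} + \left(4434 + 81\right)} = \frac{1}{\frac{27578}{90511} + 4515} = \frac{1}{\frac{408684743}{90511}} = \frac{90511}{408684743}$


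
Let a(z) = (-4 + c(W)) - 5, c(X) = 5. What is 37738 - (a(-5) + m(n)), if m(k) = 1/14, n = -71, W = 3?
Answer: 528387/14 ≈ 37742.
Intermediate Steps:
m(k) = 1/14
a(z) = -4 (a(z) = (-4 + 5) - 5 = 1 - 5 = -4)
37738 - (a(-5) + m(n)) = 37738 - (-4 + 1/14) = 37738 - 1*(-55/14) = 37738 + 55/14 = 528387/14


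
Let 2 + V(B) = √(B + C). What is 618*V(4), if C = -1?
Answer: -1236 + 618*√3 ≈ -165.59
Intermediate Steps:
V(B) = -2 + √(-1 + B) (V(B) = -2 + √(B - 1) = -2 + √(-1 + B))
618*V(4) = 618*(-2 + √(-1 + 4)) = 618*(-2 + √3) = -1236 + 618*√3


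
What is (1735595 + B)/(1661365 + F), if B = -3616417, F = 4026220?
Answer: -1880822/5687585 ≈ -0.33069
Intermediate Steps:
(1735595 + B)/(1661365 + F) = (1735595 - 3616417)/(1661365 + 4026220) = -1880822/5687585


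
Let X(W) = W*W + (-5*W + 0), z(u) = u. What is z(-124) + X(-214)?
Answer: 46742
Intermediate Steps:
X(W) = W² - 5*W
z(-124) + X(-214) = -124 - 214*(-5 - 214) = -124 - 214*(-219) = -124 + 46866 = 46742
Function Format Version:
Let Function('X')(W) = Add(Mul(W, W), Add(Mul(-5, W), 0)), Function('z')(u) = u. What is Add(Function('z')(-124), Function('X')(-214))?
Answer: 46742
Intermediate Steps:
Function('X')(W) = Add(Pow(W, 2), Mul(-5, W))
Add(Function('z')(-124), Function('X')(-214)) = Add(-124, Mul(-214, Add(-5, -214))) = Add(-124, Mul(-214, -219)) = Add(-124, 46866) = 46742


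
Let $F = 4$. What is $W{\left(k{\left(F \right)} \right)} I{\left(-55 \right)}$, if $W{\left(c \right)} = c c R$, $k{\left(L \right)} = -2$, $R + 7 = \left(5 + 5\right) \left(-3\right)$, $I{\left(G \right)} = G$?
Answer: $8140$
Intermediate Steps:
$R = -37$ ($R = -7 + \left(5 + 5\right) \left(-3\right) = -7 + 10 \left(-3\right) = -7 - 30 = -37$)
$W{\left(c \right)} = - 37 c^{2}$ ($W{\left(c \right)} = c c \left(-37\right) = c^{2} \left(-37\right) = - 37 c^{2}$)
$W{\left(k{\left(F \right)} \right)} I{\left(-55 \right)} = - 37 \left(-2\right)^{2} \left(-55\right) = \left(-37\right) 4 \left(-55\right) = \left(-148\right) \left(-55\right) = 8140$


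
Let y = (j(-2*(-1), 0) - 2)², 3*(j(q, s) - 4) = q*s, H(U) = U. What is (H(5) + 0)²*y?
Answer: 100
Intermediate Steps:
j(q, s) = 4 + q*s/3 (j(q, s) = 4 + (q*s)/3 = 4 + q*s/3)
y = 4 (y = ((4 + (⅓)*(-2*(-1))*0) - 2)² = ((4 + (⅓)*2*0) - 2)² = ((4 + 0) - 2)² = (4 - 2)² = 2² = 4)
(H(5) + 0)²*y = (5 + 0)²*4 = 5²*4 = 25*4 = 100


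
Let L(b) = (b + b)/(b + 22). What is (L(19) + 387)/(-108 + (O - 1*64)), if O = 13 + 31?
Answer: -15905/5248 ≈ -3.0307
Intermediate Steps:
O = 44
L(b) = 2*b/(22 + b) (L(b) = (2*b)/(22 + b) = 2*b/(22 + b))
(L(19) + 387)/(-108 + (O - 1*64)) = (2*19/(22 + 19) + 387)/(-108 + (44 - 1*64)) = (2*19/41 + 387)/(-108 + (44 - 64)) = (2*19*(1/41) + 387)/(-108 - 20) = (38/41 + 387)/(-128) = (15905/41)*(-1/128) = -15905/5248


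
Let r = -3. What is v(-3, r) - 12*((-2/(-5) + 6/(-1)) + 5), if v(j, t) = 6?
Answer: 66/5 ≈ 13.200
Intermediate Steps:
v(-3, r) - 12*((-2/(-5) + 6/(-1)) + 5) = 6 - 12*((-2/(-5) + 6/(-1)) + 5) = 6 - 12*((-2*(-⅕) + 6*(-1)) + 5) = 6 - 12*((⅖ - 6) + 5) = 6 - 12*(-28/5 + 5) = 6 - 12*(-3)/5 = 6 - 12*(-⅗) = 6 + 36/5 = 66/5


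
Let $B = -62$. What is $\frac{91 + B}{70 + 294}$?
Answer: $\frac{29}{364} \approx 0.07967$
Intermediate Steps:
$\frac{91 + B}{70 + 294} = \frac{91 - 62}{70 + 294} = \frac{29}{364}$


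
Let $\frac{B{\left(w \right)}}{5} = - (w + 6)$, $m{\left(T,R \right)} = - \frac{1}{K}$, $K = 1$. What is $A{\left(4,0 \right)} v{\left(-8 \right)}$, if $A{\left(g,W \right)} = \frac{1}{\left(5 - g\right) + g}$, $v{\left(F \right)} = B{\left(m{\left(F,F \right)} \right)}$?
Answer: $-5$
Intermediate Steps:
$m{\left(T,R \right)} = -1$ ($m{\left(T,R \right)} = - 1^{-1} = \left(-1\right) 1 = -1$)
$B{\left(w \right)} = -30 - 5 w$ ($B{\left(w \right)} = 5 \left(- (w + 6)\right) = 5 \left(- (6 + w)\right) = 5 \left(-6 - w\right) = -30 - 5 w$)
$v{\left(F \right)} = -25$ ($v{\left(F \right)} = -30 - -5 = -30 + 5 = -25$)
$A{\left(g,W \right)} = \frac{1}{5}$
$A{\left(4,0 \right)} v{\left(-8 \right)} = \frac{1}{5} \left(-25\right) = -5$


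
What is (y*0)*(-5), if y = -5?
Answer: 0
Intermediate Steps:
(y*0)*(-5) = -5*0*(-5) = 0*(-5) = 0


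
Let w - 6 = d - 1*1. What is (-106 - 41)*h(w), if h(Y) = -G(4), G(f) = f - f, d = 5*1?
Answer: 0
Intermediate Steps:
d = 5
G(f) = 0
w = 10 (w = 6 + (5 - 1*1) = 6 + (5 - 1) = 6 + 4 = 10)
h(Y) = 0 (h(Y) = -1*0 = 0)
(-106 - 41)*h(w) = (-106 - 41)*0 = -147*0 = 0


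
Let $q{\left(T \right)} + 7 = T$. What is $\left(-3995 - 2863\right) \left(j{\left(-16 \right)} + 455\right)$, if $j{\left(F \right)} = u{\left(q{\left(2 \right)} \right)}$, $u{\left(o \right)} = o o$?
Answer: $-3291840$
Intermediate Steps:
$q{\left(T \right)} = -7 + T$
$u{\left(o \right)} = o^{2}$
$j{\left(F \right)} = 25$ ($j{\left(F \right)} = \left(-7 + 2\right)^{2} = \left(-5\right)^{2} = 25$)
$\left(-3995 - 2863\right) \left(j{\left(-16 \right)} + 455\right) = \left(-3995 - 2863\right) \left(25 + 455\right) = \left(-6858\right) 480 = -3291840$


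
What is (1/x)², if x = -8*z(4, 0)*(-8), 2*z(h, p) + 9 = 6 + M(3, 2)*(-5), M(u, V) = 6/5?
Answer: 1/82944 ≈ 1.2056e-5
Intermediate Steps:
M(u, V) = 6/5 (M(u, V) = 6*(⅕) = 6/5)
z(h, p) = -9/2 (z(h, p) = -9/2 + (6 + (6/5)*(-5))/2 = -9/2 + (6 - 6)/2 = -9/2 + (½)*0 = -9/2 + 0 = -9/2)
x = -288 (x = -8*(-9/2)*(-8) = 36*(-8) = -288)
(1/x)² = (1/(-288))² = (-1/288)² = 1/82944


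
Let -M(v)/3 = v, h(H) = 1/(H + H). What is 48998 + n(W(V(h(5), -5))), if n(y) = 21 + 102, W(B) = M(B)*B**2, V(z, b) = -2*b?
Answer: 49121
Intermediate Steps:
h(H) = 1/(2*H)
M(v) = -3*v
W(B) = -3*B**3 (W(B) = (-3*B)*B**2 = -3*B**3)
n(y) = 123
48998 + n(W(V(h(5), -5))) = 48998 + 123 = 49121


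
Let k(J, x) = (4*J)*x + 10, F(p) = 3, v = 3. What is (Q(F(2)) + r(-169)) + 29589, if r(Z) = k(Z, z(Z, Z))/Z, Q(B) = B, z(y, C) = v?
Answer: 5003066/169 ≈ 29604.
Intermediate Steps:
z(y, C) = 3
k(J, x) = 10 + 4*J*x (k(J, x) = 4*J*x + 10 = 10 + 4*J*x)
r(Z) = (10 + 12*Z)/Z (r(Z) = (10 + 4*Z*3)/Z = (10 + 12*Z)/Z)
(Q(F(2)) + r(-169)) + 29589 = (3 + (12 + 10/(-169))) + 29589 = (3 + (12 + 10*(-1/169))) + 29589 = (3 + (12 - 10/169)) + 29589 = (3 + 2018/169) + 29589 = 2525/169 + 29589 = 5003066/169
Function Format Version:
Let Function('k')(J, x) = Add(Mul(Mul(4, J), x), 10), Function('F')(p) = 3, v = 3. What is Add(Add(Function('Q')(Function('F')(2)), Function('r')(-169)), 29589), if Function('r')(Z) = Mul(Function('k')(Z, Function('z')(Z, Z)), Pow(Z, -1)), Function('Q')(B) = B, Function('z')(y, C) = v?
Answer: Rational(5003066, 169) ≈ 29604.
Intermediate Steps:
Function('z')(y, C) = 3
Function('k')(J, x) = Add(10, Mul(4, J, x)) (Function('k')(J, x) = Add(Mul(4, J, x), 10) = Add(10, Mul(4, J, x)))
Function('r')(Z) = Mul(Pow(Z, -1), Add(10, Mul(12, Z))) (Function('r')(Z) = Mul(Add(10, Mul(4, Z, 3)), Pow(Z, -1)) = Mul(Add(10, Mul(12, Z)), Pow(Z, -1)) = Mul(Pow(Z, -1), Add(10, Mul(12, Z))))
Add(Add(Function('Q')(Function('F')(2)), Function('r')(-169)), 29589) = Add(Add(3, Add(12, Mul(10, Pow(-169, -1)))), 29589) = Add(Add(3, Add(12, Mul(10, Rational(-1, 169)))), 29589) = Add(Add(3, Add(12, Rational(-10, 169))), 29589) = Add(Add(3, Rational(2018, 169)), 29589) = Add(Rational(2525, 169), 29589) = Rational(5003066, 169)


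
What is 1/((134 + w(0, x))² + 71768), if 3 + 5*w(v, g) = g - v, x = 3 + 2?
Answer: 25/2245784 ≈ 1.1132e-5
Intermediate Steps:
x = 5
w(v, g) = -⅗ - v/5 + g/5 (w(v, g) = -⅗ + (g - v)/5 = -⅗ + (-v/5 + g/5) = -⅗ - v/5 + g/5)
1/((134 + w(0, x))² + 71768) = 1/((134 + (-⅗ - ⅕*0 + (⅕)*5))² + 71768) = 1/((134 + (-⅗ + 0 + 1))² + 71768) = 1/((134 + ⅖)² + 71768) = 1/((672/5)² + 71768) = 1/(451584/25 + 71768) = 1/(2245784/25) = 25/2245784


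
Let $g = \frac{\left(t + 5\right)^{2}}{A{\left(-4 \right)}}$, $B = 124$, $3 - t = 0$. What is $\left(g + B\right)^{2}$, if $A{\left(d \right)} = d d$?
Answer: $16384$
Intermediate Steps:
$t = 3$ ($t = 3 - 0 = 3 + 0 = 3$)
$A{\left(d \right)} = d^{2}$
$g = 4$ ($g = \frac{\left(3 + 5\right)^{2}}{\left(-4\right)^{2}} = \frac{8^{2}}{16} = 64 \cdot \frac{1}{16} = 4$)
$\left(g + B\right)^{2} = \left(4 + 124\right)^{2} = 128^{2} = 16384$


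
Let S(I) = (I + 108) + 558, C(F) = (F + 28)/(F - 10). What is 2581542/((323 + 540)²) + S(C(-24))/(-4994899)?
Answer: 219198775637306/63240780866627 ≈ 3.4661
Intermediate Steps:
C(F) = (28 + F)/(-10 + F)
S(I) = 666 + I (S(I) = (108 + I) + 558 = 666 + I)
2581542/((323 + 540)²) + S(C(-24))/(-4994899) = 2581542/((323 + 540)²) + (666 + (28 - 24)/(-10 - 24))/(-4994899) = 2581542/(863²) + (666 + 4/(-34))*(-1/4994899) = 2581542/744769 + (666 - 1/34*4)*(-1/4994899) = 2581542*(1/744769) + (666 - 2/17)*(-1/4994899) = 2581542/744769 + (11320/17)*(-1/4994899) = 2581542/744769 - 11320/84913283 = 219198775637306/63240780866627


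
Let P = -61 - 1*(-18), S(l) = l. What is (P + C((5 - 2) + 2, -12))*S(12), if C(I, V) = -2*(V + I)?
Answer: -348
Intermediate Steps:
C(I, V) = -2*I - 2*V (C(I, V) = -2*(I + V) = -2*I - 2*V)
P = -43 (P = -61 + 18 = -43)
(P + C((5 - 2) + 2, -12))*S(12) = (-43 + (-2*((5 - 2) + 2) - 2*(-12)))*12 = (-43 + (-2*(3 + 2) + 24))*12 = (-43 + (-2*5 + 24))*12 = (-43 + (-10 + 24))*12 = (-43 + 14)*12 = -29*12 = -348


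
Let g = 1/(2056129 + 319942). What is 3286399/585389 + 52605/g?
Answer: 73169653112578894/585389 ≈ 1.2499e+11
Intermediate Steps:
g = 1/2376071 ≈ 4.2086e-7
3286399/585389 + 52605/g = 3286399/585389 + 52605/(1/2376071) = 3286399*(1/585389) + 52605*2376071 = 3286399/585389 + 124993214955 = 73169653112578894/585389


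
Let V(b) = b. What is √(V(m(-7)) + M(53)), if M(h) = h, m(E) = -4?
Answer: 7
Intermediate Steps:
√(V(m(-7)) + M(53)) = √(-4 + 53) = √49 = 7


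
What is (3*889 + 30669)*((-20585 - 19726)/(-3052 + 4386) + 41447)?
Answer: 920906783316/667 ≈ 1.3807e+9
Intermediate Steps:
(3*889 + 30669)*((-20585 - 19726)/(-3052 + 4386) + 41447) = (2667 + 30669)*(-40311/1334 + 41447) = 33336*(-40311*1/1334 + 41447) = 33336*(-40311/1334 + 41447) = 33336*(55249987/1334) = 920906783316/667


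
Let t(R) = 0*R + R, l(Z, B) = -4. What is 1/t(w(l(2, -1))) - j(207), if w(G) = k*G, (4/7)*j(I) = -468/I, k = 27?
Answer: 9805/2484 ≈ 3.9473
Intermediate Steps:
j(I) = -819/I (j(I) = 7*(-468/I)/4 = -819/I)
w(G) = 27*G
t(R) = R (t(R) = 0 + R = R)
1/t(w(l(2, -1))) - j(207) = 1/(27*(-4)) - (-819)/207 = 1/(-108) - (-819)/207 = -1/108 - 1*(-91/23) = -1/108 + 91/23 = 9805/2484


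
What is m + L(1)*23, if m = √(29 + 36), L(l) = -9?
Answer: -207 + √65 ≈ -198.94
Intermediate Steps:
m = √65 ≈ 8.0623
m + L(1)*23 = √65 - 9*23 = √65 - 207 = -207 + √65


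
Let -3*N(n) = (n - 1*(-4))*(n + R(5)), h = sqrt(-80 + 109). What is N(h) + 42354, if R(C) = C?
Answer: 127013/3 - 3*sqrt(29) ≈ 42322.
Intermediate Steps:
h = sqrt(29) ≈ 5.3852
N(n) = -(4 + n)*(5 + n)/3 (N(n) = -(n - 1*(-4))*(n + 5)/3 = -(n + 4)*(5 + n)/3 = -(4 + n)*(5 + n)/3)
N(h) + 42354 = (-20/3 - 3*sqrt(29) - (sqrt(29))**2/3) + 42354 = (-20/3 - 3*sqrt(29) - 1/3*29) + 42354 = (-20/3 - 3*sqrt(29) - 29/3) + 42354 = (-49/3 - 3*sqrt(29)) + 42354 = 127013/3 - 3*sqrt(29)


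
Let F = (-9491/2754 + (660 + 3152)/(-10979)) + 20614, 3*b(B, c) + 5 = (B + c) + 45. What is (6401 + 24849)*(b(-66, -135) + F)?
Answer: 9711733621015625/15118083 ≈ 6.4239e+8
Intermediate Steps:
b(B, c) = 40/3 + B/3 + c/3 (b(B, c) = -5/3 + ((B + c) + 45)/3 = -5/3 + (45 + B + c)/3 = -5/3 + (15 + B/3 + c/3) = 40/3 + B/3 + c/3)
F = 623173625987/30236166 (F = (-9491*1/2754 + 3812*(-1/10979)) + 20614 = (-9491/2754 - 3812/10979) + 20614 = -114699937/30236166 + 20614 = 623173625987/30236166 ≈ 20610.)
(6401 + 24849)*(b(-66, -135) + F) = (6401 + 24849)*((40/3 + (⅓)*(-66) + (⅓)*(-135)) + 623173625987/30236166) = 31250*((40/3 - 22 - 45) + 623173625987/30236166) = 31250*(-161/3 + 623173625987/30236166) = 31250*(621550951745/30236166) = 9711733621015625/15118083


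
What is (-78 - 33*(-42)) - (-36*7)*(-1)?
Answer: 1056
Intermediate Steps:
(-78 - 33*(-42)) - (-36*7)*(-1) = (-78 + 1386) - (-252)*(-1) = 1308 - 1*252 = 1308 - 252 = 1056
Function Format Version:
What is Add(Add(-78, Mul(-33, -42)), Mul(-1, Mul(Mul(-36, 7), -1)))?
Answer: 1056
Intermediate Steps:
Add(Add(-78, Mul(-33, -42)), Mul(-1, Mul(Mul(-36, 7), -1))) = Add(Add(-78, 1386), Mul(-1, Mul(-252, -1))) = Add(1308, Mul(-1, 252)) = Add(1308, -252) = 1056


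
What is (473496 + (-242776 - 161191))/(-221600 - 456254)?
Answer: -69529/677854 ≈ -0.10257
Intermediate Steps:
(473496 + (-242776 - 161191))/(-221600 - 456254) = (473496 - 403967)/(-677854) = 69529*(-1/677854) = -69529/677854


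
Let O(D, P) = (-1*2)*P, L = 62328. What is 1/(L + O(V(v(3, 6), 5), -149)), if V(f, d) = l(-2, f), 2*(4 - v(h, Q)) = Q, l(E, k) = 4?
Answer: 1/62626 ≈ 1.5968e-5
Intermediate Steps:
v(h, Q) = 4 - Q/2
V(f, d) = 4
O(D, P) = -2*P
1/(L + O(V(v(3, 6), 5), -149)) = 1/(62328 - 2*(-149)) = 1/(62328 + 298) = 1/62626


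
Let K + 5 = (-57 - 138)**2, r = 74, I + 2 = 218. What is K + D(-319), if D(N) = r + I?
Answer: 38310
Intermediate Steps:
I = 216 (I = -2 + 218 = 216)
K = 38020 (K = -5 + (-57 - 138)**2 = -5 + (-195)**2 = -5 + 38025 = 38020)
D(N) = 290 (D(N) = 74 + 216 = 290)
K + D(-319) = 38020 + 290 = 38310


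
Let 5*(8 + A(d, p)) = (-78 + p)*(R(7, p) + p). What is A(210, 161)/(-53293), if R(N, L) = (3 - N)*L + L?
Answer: 26766/266465 ≈ 0.10045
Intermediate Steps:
R(N, L) = L + L*(3 - N) (R(N, L) = L*(3 - N) + L = L + L*(3 - N))
A(d, p) = -8 - 2*p*(-78 + p)/5 (A(d, p) = -8 + ((-78 + p)*(p*(4 - 1*7) + p))/5 = -8 + ((-78 + p)*(p*(4 - 7) + p))/5 = -8 + ((-78 + p)*(p*(-3) + p))/5 = -8 + ((-78 + p)*(-3*p + p))/5 = -8 + ((-78 + p)*(-2*p))/5 = -8 + (-2*p*(-78 + p))/5 = -8 - 2*p*(-78 + p)/5)
A(210, 161)/(-53293) = (-8 - ⅖*161² + (156/5)*161)/(-53293) = (-8 - ⅖*25921 + 25116/5)*(-1/53293) = (-8 - 51842/5 + 25116/5)*(-1/53293) = -26766/5*(-1/53293) = 26766/266465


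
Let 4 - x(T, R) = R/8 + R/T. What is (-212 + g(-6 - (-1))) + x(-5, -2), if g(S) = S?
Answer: -4263/20 ≈ -213.15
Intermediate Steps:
x(T, R) = 4 - R/8 - R/T (x(T, R) = 4 - (R/8 + R/T) = 4 + (-R/8 - R/T) = 4 - R/8 - R/T)
(-212 + g(-6 - (-1))) + x(-5, -2) = (-212 + (-6 - (-1))) + (4 - ⅛*(-2) - 1*(-2)/(-5)) = (-212 + (-6 - 1*(-1))) + (4 + ¼ - 1*(-2)*(-⅕)) = (-212 + (-6 + 1)) + (4 + ¼ - ⅖) = (-212 - 5) + 77/20 = -217 + 77/20 = -4263/20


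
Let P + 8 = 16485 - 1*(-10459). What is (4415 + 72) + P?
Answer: 31423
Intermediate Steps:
P = 26936 (P = -8 + (16485 - 1*(-10459)) = -8 + (16485 + 10459) = -8 + 26944 = 26936)
(4415 + 72) + P = (4415 + 72) + 26936 = 4487 + 26936 = 31423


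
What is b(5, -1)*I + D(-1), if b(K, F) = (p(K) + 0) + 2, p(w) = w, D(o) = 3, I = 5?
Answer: 38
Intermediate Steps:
b(K, F) = 2 + K (b(K, F) = (K + 0) + 2 = K + 2 = 2 + K)
b(5, -1)*I + D(-1) = (2 + 5)*5 + 3 = 7*5 + 3 = 35 + 3 = 38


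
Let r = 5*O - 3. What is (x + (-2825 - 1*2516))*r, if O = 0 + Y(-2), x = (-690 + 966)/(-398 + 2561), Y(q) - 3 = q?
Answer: -7701538/721 ≈ -10682.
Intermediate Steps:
Y(q) = 3 + q
x = 92/721 (x = 276/2163 = 276*(1/2163) = 92/721 ≈ 0.12760)
O = 1 (O = 0 + (3 - 2) = 0 + 1 = 1)
r = 2 (r = 5*1 - 3 = 5 - 3 = 2)
(x + (-2825 - 1*2516))*r = (92/721 + (-2825 - 1*2516))*2 = (92/721 + (-2825 - 2516))*2 = (92/721 - 5341)*2 = -3850769/721*2 = -7701538/721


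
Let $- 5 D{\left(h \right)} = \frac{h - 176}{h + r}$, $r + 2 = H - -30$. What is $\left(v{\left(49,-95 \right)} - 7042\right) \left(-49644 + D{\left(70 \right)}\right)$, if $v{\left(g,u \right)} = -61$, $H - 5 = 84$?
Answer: $\frac{329700192502}{935} \approx 3.5262 \cdot 10^{8}$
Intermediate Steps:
$H = 89$ ($H = 5 + 84 = 89$)
$r = 117$ ($r = -2 + \left(89 - -30\right) = -2 + \left(89 + 30\right) = -2 + 119 = 117$)
$D{\left(h \right)} = - \frac{-176 + h}{5 \left(117 + h\right)}$ ($D{\left(h \right)} = - \frac{\left(h - 176\right) \frac{1}{h + 117}}{5} = - \frac{\left(-176 + h\right) \frac{1}{117 + h}}{5} = - \frac{\frac{1}{117 + h} \left(-176 + h\right)}{5} = - \frac{-176 + h}{5 \left(117 + h\right)}$)
$\left(v{\left(49,-95 \right)} - 7042\right) \left(-49644 + D{\left(70 \right)}\right) = \left(-61 - 7042\right) \left(-49644 + \frac{176 - 70}{5 \left(117 + 70\right)}\right) = \left(-61 - 7042\right) \left(-49644 + \frac{176 - 70}{5 \cdot 187}\right) = - 7103 \left(-49644 + \frac{1}{5} \cdot \frac{1}{187} \cdot 106\right) = - 7103 \left(-49644 + \frac{106}{935}\right) = \left(-7103\right) \left(- \frac{46417034}{935}\right) = \frac{329700192502}{935}$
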